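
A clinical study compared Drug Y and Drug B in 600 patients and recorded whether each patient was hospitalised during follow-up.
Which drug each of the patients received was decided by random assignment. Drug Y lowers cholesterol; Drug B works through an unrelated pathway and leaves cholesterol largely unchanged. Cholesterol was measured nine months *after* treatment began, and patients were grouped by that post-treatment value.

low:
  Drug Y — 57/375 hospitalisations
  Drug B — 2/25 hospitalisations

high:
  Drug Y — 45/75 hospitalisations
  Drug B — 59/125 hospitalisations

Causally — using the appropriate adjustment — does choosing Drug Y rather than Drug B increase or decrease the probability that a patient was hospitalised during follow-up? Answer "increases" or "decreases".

Cholesterol is downstream of the drug. One should not condition on a consequence of treatment, so the overall rates are the right comparison.
Pooled: Drug Y 22.7% vs Drug B 40.7%; Drug Y is lower overall.

decreases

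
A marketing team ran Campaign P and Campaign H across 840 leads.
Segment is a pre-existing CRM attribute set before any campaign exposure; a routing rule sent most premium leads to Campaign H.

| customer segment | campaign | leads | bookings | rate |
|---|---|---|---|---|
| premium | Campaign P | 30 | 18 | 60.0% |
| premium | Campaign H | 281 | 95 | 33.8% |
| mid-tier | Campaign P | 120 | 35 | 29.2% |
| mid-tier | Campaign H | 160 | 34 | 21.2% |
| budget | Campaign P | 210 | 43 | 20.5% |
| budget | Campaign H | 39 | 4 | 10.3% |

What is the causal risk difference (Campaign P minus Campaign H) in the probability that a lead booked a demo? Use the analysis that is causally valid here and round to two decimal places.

+0.15

The stratified and pooled comparisons disagree (Campaign P wins within each customer segment; Campaign H wins overall), so the answer turns on the causal role of customer segment.
Since customer segment is a pre-existing factor (not a product of the campaign) and it affects the outcome on its own, it is a confounder. The stratified rates, not the pooled rate, identify the causal effect.
Adjusting over the population distribution of customer segment: 0.370·(0.600−0.338) + 0.333·(0.292−0.212) + 0.296·(0.205−0.103) = +0.154.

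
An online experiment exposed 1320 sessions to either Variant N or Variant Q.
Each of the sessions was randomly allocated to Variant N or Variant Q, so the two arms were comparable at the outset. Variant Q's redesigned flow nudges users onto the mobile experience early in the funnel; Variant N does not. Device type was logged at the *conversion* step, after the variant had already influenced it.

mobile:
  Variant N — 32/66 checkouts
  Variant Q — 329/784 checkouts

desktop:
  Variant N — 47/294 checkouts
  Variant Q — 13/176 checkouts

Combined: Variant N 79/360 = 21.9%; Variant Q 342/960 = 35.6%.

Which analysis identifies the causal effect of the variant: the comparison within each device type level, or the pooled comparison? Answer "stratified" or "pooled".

pooled

Stratifying would compare variants among sessions the variants themselves sorted into device type groups — a form of selection on an intermediate. The unconditioned pooled rates give the total causal effect.
Pooled: Variant N 21.9% vs Variant Q 35.6%; Variant Q is higher overall.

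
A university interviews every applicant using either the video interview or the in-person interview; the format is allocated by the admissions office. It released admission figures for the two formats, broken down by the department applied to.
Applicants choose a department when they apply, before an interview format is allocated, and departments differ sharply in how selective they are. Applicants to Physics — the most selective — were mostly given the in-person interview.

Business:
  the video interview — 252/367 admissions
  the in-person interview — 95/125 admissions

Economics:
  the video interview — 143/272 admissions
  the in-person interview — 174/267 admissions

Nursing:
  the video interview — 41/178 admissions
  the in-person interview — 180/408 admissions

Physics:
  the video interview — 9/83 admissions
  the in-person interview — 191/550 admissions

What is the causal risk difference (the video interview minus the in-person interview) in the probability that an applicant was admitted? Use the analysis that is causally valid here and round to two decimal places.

The department-specific comparison favours the in-person interview throughout, but the pooled figures favour the video interview. The question is whether to condition on department.
Nothing the interview format does changes department; the imbalance is an allocation artefact. With department also predicting the outcome, the pooled figure is confounded, and the within-stratum comparison is the causal one.
Adjusting over the population distribution of department: 0.219·(0.687−0.760) + 0.240·(0.526−0.652) + 0.260·(0.230−0.441) + 0.281·(0.108−0.347) = -0.168.

-0.17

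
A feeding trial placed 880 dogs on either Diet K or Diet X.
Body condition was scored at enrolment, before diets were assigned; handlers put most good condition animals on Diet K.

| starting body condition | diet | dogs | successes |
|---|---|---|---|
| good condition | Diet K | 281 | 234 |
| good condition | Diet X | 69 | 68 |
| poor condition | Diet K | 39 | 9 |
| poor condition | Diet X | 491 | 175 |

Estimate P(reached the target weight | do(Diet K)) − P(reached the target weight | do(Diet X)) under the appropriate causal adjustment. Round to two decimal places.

Diet X is higher inside every starting body condition stratum but Diet K is higher in aggregate. Whether to stratify depends on how starting body condition relates to the diet.
Since starting body condition is a pre-existing factor (not a product of the diet) and it affects the outcome on its own, it is a confounder. The stratified rates, not the pooled rate, identify the causal effect.
Adjusting over the population distribution of starting body condition: 0.398·(0.833−0.986) + 0.602·(0.231−0.356) = -0.136.

-0.14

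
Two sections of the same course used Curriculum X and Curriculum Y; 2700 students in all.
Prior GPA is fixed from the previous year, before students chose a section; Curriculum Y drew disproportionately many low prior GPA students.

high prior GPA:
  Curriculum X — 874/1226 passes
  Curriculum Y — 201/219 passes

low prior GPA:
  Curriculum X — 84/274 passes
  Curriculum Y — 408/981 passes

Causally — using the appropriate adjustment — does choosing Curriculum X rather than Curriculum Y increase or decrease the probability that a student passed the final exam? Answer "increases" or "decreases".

decreases

The stratified and pooled comparisons disagree (Curriculum Y wins within each prior GPA band; Curriculum X wins overall), so the answer turns on the causal role of prior GPA band.
Prior GPA band differs across teaching methods for reasons unrelated to any effect of the teaching method itself, and it separately predicts the outcome — a classic confounder. We must compare within prior GPA band levels.
Within each level — high prior GPA: 71.3% vs 91.8%; low prior GPA: 30.7% vs 41.6% — Curriculum Y is higher every time.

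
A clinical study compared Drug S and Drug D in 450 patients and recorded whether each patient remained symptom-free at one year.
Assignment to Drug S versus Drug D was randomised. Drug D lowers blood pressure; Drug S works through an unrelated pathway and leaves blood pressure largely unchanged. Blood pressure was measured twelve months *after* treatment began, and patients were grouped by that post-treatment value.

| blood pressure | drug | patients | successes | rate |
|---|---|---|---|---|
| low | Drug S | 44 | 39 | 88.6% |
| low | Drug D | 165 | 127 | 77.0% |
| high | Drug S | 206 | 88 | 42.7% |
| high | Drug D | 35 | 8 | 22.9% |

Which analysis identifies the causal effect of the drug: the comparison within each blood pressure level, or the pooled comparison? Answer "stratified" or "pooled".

The stratified and pooled comparisons disagree (Drug S wins within each blood pressure; Drug D wins overall), so the answer turns on the causal role of blood pressure.
Blood pressure lies on the pathway drug → blood pressure → outcome, so adjusting for it blocks the indirect effect. For the total causal effect of drug, use the unadjusted pooled rates.
Pooled: Drug S 50.8% vs Drug D 67.5%; Drug D is higher overall.

pooled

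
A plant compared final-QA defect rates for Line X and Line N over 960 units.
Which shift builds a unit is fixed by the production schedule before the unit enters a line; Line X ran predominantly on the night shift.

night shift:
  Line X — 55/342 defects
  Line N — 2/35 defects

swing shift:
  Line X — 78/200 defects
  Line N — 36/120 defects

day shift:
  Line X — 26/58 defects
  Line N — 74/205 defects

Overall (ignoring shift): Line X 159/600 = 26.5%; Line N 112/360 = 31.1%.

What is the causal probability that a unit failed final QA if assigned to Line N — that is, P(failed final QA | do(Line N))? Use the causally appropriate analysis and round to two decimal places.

0.22

Line N is lower inside every shift stratum but Line X is lower in aggregate. Whether to stratify depends on how shift relates to the line.
Shift satisfies the back-door criterion: it is not a descendant of the line, and it blocks the spurious path from line to outcome. Adjusting for it (i.e., using the within-shift rates) gives the causal effect.
Standardising Line N to the population shift mix: 0.393·2/35 + 0.333·36/120 + 0.274·74/205 = 0.221.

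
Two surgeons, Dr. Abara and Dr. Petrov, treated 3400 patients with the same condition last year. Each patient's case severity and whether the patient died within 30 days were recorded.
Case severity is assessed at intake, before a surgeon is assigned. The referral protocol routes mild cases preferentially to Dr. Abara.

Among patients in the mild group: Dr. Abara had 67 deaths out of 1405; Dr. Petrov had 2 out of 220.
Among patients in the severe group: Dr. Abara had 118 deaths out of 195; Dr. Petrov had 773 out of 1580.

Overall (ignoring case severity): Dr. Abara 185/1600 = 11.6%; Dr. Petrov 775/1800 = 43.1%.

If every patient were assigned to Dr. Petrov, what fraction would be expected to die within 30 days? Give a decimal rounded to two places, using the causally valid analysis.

0.26

Here case severity is a common cause — it drives both which surgeon a case falls under and the outcome. The crude comparison mixes populations; the stratum-specific rates are the causally relevant ones.
Standardising Dr. Petrov to the population case severity mix: 0.478·2/220 + 0.522·773/1580 = 0.260.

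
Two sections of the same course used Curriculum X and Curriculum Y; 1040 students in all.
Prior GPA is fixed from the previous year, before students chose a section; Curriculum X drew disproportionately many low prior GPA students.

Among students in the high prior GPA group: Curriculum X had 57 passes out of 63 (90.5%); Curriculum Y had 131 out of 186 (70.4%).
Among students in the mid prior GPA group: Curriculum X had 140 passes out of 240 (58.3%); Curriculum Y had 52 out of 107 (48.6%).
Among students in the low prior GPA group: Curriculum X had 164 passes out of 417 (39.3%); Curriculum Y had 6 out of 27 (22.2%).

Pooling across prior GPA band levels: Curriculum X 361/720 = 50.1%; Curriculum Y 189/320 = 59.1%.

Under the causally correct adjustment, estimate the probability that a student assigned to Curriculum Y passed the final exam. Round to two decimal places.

0.43

The prior GPA band-specific comparison favours Curriculum X throughout, but the pooled figures favour Curriculum Y. The question is whether to condition on prior GPA band.
Here prior GPA band is a common cause — it drives both which teaching method a case falls under and the outcome. The crude comparison mixes populations; the stratum-specific rates are the causally relevant ones.
Standardising Curriculum Y to the population prior GPA band mix: 0.239·131/186 + 0.334·52/107 + 0.427·6/27 = 0.426.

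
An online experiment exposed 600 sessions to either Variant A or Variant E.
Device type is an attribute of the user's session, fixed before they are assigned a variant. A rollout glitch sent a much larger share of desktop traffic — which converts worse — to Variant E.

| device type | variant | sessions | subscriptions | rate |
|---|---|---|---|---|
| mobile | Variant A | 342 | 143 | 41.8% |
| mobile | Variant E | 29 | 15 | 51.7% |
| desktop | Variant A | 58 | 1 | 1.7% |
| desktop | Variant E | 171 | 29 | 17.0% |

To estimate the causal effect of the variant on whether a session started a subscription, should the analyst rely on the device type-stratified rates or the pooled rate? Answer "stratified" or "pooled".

Since device type is a pre-existing factor (not a product of the variant) and it affects the outcome on its own, it is a confounder. The stratified rates, not the pooled rate, identify the causal effect.
Within each level — mobile: 41.8% vs 51.7%; desktop: 1.7% vs 17.0% — Variant E is higher every time.

stratified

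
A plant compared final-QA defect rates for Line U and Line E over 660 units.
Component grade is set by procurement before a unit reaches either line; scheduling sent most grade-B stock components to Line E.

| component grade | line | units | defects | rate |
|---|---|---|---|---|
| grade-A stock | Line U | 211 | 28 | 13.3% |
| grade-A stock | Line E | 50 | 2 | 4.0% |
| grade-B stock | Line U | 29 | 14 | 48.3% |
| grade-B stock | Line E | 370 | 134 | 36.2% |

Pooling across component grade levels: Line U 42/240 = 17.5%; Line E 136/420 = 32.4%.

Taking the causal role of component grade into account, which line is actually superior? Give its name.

Line E

The component grade-specific comparison favours Line E throughout, but the pooled figures favour Line U. The question is whether to condition on component grade.
Nothing the line does changes component grade; the imbalance is an allocation artefact. With component grade also predicting the outcome, the pooled figure is confounded, and the within-stratum comparison is the causal one.
Within each level — grade-A stock: 13.3% vs 4.0%; grade-B stock: 48.3% vs 36.2% — Line E is lower every time.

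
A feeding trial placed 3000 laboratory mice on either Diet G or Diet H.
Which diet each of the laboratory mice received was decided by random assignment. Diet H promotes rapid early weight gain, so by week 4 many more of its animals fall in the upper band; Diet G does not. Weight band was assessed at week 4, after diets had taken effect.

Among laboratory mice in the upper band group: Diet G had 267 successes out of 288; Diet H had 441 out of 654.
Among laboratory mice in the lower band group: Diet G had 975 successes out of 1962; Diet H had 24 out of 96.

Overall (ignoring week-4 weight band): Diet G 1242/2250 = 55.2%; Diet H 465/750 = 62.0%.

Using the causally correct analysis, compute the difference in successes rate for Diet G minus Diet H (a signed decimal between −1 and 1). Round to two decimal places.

Diet G is higher inside every week-4 weight band stratum but Diet H is higher in aggregate. Whether to stratify depends on how week-4 weight band relates to the diet.
Stratifying would compare diets among laboratory mice the diets themselves sorted into week-4 weight band groups — a form of selection on an intermediate. The unconditioned pooled rates give the total causal effect.
The causal difference is the pooled difference: 0.552 − 0.620 = -0.068.

-0.07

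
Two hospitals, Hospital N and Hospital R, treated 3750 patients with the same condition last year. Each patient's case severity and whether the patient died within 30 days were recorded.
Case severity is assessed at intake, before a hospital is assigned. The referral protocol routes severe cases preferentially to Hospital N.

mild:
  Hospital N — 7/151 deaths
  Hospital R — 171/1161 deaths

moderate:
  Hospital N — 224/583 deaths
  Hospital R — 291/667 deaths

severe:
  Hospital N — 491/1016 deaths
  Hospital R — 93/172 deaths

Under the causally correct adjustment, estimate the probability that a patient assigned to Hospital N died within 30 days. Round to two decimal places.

Here case severity is a common cause — it drives both which hospital a case falls under and the outcome. The crude comparison mixes populations; the stratum-specific rates are the causally relevant ones.
Standardising Hospital N to the population case severity mix: 0.350·7/151 + 0.333·224/583 + 0.317·491/1016 = 0.297.

0.30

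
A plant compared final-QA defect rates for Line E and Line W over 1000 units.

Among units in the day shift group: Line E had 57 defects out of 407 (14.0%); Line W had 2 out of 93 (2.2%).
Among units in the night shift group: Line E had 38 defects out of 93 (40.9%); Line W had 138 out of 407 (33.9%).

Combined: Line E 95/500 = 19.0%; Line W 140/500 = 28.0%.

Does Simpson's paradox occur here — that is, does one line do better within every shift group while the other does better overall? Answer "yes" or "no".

yes

Within each shift level (day shift 14.0% vs 2.2%; night shift 40.9% vs 33.9%), Line W has the lower rate every time. Pooled: 19.0% vs 28.0% — Line E has the lower rate overall. The two comparisons disagree.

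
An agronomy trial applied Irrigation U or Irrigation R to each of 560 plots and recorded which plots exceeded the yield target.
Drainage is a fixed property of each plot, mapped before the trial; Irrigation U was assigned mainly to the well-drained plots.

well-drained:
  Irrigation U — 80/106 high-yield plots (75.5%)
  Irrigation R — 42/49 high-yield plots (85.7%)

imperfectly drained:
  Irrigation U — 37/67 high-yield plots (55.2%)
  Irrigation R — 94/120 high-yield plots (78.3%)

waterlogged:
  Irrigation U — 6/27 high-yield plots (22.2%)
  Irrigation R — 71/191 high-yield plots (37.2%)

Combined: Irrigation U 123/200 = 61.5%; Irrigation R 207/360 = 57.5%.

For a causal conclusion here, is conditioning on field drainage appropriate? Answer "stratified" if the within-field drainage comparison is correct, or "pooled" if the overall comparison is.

stratified

Here field drainage is a common cause — it drives both which irrigation a case falls under and the outcome. The crude comparison mixes populations; the stratum-specific rates are the causally relevant ones.
Within each level — well-drained: 75.5% vs 85.7%; imperfectly drained: 55.2% vs 78.3%; waterlogged: 22.2% vs 37.2% — Irrigation R is higher every time.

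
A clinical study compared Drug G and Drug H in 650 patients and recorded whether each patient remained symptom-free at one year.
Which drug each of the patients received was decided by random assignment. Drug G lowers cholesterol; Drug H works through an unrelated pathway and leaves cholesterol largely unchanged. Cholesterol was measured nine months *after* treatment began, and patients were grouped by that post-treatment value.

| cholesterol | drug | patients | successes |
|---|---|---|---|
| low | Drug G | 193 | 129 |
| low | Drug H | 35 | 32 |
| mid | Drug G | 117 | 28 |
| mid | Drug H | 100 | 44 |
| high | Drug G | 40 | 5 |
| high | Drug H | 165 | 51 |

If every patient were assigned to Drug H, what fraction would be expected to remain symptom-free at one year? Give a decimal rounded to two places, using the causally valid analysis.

0.42

Because the drug influences cholesterol, cholesterol is a post-treatment mediator, not a confounder. Stratifying on it would bias the estimate; the causal effect is the crude pooled difference.
So P(outcome | do(Drug H)) is just the pooled rate for Drug H: 127/300 = 0.423.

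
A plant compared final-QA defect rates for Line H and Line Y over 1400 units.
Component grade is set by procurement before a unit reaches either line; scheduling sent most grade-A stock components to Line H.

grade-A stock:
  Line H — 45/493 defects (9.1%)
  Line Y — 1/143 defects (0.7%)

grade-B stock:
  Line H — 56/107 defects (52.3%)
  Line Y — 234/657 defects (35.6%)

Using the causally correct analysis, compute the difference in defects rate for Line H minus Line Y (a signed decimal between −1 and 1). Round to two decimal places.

+0.13

Component grade differs across lines for reasons unrelated to any effect of the line itself, and it separately predicts the outcome — a classic confounder. We must compare within component grade levels.
Adjusting over the population distribution of component grade: 0.454·(0.091−0.007) + 0.546·(0.523−0.356) = +0.130.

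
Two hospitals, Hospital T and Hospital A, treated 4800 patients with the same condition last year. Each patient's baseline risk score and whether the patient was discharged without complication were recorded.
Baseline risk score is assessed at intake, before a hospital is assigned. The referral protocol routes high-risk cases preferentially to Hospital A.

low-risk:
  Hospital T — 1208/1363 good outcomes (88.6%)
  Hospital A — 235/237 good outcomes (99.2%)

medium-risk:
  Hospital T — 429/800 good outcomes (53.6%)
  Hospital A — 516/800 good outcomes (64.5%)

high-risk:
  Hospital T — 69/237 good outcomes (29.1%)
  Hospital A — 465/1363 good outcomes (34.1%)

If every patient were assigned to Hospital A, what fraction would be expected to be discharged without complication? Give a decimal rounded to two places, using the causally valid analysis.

0.66

Within every baseline risk score level Hospital A has the higher rate, yet pooled Hospital T does — Simpson's reversal.
Baseline risk score satisfies the back-door criterion: it is not a descendant of the hospital, and it blocks the spurious path from hospital to outcome. Adjusting for it (i.e., using the within-baseline risk score rates) gives the causal effect.
Standardising Hospital A to the population baseline risk score mix: 0.333·235/237 + 0.333·516/800 + 0.333·465/1363 = 0.659.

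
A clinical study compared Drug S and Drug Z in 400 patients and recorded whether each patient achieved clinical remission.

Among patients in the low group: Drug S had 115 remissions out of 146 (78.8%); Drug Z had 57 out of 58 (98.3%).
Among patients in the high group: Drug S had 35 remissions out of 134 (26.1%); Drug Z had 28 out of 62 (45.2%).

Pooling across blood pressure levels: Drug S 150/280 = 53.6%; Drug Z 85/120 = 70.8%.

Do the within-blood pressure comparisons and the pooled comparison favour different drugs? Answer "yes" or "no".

Within each blood pressure level (low 78.8% vs 98.3%; high 26.1% vs 45.2%), Drug Z has the higher rate every time. Pooled: 53.6% vs 70.8% — Drug Z has the higher rate overall. They agree.

no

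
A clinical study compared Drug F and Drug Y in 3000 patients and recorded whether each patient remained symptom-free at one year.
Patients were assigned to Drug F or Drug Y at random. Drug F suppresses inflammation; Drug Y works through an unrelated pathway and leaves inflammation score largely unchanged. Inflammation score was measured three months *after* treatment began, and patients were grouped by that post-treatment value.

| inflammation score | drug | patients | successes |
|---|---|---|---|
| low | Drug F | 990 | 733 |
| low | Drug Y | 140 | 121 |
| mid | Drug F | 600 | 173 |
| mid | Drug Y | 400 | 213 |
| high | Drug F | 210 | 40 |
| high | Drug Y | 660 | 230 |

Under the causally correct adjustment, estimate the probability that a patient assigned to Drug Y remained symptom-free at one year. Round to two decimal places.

The inflammation score-specific comparison favours Drug Y throughout, but the pooled figures favour Drug F. The question is whether to condition on inflammation score.
Inflammation score is downstream of the drug. One should not condition on a consequence of treatment, so the overall rates are the right comparison.
So P(outcome | do(Drug Y)) is just the pooled rate for Drug Y: 564/1200 = 0.470.

0.47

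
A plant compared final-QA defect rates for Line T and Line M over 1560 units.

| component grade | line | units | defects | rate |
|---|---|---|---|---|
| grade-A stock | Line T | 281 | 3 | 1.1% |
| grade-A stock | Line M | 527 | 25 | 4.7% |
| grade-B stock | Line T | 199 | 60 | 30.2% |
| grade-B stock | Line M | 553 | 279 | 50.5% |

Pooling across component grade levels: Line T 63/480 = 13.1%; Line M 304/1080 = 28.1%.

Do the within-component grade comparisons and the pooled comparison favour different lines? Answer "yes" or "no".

no

Within each component grade level (grade-A stock 1.1% vs 4.7%; grade-B stock 30.2% vs 50.5%), Line T has the lower rate every time. Pooled: 13.1% vs 28.1% — Line T has the lower rate overall. They agree.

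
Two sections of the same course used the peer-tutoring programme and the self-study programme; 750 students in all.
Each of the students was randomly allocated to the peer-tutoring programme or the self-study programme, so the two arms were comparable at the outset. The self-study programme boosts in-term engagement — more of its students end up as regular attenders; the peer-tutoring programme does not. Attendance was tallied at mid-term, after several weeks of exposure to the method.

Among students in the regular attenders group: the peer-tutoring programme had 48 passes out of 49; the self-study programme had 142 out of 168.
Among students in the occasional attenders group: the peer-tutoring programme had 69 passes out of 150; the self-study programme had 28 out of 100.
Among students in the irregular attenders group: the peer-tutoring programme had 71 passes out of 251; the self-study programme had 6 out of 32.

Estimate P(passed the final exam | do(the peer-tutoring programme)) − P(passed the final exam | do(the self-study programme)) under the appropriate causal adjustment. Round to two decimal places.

Because the teaching method influences mid-term attendance, mid-term attendance is a post-treatment mediator, not a confounder. Stratifying on it would bias the estimate; the causal effect is the crude pooled difference.
The causal difference is the pooled difference: 0.418 − 0.587 = -0.169.

-0.17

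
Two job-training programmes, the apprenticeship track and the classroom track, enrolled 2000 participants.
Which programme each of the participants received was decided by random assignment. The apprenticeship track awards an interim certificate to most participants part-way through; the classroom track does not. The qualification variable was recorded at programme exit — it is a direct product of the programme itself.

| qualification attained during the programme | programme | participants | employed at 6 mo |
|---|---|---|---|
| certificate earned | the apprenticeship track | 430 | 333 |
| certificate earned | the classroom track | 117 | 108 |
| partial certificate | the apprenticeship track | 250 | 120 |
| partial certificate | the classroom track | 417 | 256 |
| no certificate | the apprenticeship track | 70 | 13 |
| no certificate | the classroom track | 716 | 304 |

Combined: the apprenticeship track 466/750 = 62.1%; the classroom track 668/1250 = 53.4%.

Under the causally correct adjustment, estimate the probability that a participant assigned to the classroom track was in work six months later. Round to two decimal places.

Within every qualification attained during the programme level the classroom track has the higher rate, yet pooled the apprenticeship track does — Simpson's reversal.
Qualification attained during the programme lies on the pathway programme → qualification attained during the programme → outcome, so adjusting for it blocks the indirect effect. For the total causal effect of programme, use the unadjusted pooled rates.
So P(outcome | do(the classroom track)) is just the pooled rate for the classroom track: 668/1250 = 0.534.

0.53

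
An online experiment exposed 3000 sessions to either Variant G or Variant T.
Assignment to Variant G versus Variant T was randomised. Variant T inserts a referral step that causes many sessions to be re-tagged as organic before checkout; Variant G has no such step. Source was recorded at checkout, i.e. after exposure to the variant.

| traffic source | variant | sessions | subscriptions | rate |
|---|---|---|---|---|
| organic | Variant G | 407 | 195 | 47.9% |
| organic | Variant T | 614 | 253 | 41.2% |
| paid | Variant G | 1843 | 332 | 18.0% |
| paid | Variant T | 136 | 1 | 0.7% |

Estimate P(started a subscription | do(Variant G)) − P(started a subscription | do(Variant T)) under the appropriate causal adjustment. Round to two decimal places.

Stratifying would compare variants among sessions the variants themselves sorted into traffic source groups — a form of selection on an intermediate. The unconditioned pooled rates give the total causal effect.
The causal difference is the pooled difference: 0.234 − 0.339 = -0.104.

-0.10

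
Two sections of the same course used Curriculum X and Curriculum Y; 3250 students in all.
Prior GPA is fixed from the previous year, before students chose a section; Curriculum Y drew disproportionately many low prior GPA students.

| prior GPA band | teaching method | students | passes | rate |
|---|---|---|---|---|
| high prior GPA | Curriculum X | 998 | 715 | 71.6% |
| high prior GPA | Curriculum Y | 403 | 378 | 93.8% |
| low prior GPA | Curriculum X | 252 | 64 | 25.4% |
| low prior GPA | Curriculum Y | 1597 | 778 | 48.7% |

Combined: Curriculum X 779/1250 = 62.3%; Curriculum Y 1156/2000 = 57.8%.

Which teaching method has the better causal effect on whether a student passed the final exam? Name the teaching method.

The prior GPA band-specific comparison favours Curriculum Y throughout, but the pooled figures favour Curriculum X. The question is whether to condition on prior GPA band.
Since prior GPA band is a pre-existing factor (not a product of the teaching method) and it affects the outcome on its own, it is a confounder. The stratified rates, not the pooled rate, identify the causal effect.
Within each level — high prior GPA: 71.6% vs 93.8%; low prior GPA: 25.4% vs 48.7% — Curriculum Y is higher every time.

Curriculum Y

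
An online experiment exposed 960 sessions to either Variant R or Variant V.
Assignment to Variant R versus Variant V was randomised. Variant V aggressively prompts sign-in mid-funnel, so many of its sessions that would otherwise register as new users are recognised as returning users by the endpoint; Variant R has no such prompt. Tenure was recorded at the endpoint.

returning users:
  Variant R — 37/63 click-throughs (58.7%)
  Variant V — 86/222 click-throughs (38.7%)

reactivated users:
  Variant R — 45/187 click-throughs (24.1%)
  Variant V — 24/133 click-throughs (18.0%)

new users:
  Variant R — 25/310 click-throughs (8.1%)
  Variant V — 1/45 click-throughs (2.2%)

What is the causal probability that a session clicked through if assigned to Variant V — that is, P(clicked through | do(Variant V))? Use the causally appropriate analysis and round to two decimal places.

User tenure is downstream of the variant. One should not condition on a consequence of treatment, so the overall rates are the right comparison.
So P(outcome | do(Variant V)) is just the pooled rate for Variant V: 111/400 = 0.278.

0.28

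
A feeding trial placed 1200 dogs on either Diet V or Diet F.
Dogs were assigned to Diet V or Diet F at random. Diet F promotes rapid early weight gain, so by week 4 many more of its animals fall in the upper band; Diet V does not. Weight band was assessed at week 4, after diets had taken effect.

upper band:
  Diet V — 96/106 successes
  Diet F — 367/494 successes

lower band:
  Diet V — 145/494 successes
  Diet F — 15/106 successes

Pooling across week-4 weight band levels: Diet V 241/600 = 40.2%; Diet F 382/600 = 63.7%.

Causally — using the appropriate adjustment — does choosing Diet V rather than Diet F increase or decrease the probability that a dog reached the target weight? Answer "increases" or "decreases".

decreases

Week-4 weight band here is a post-treatment variable shaped by the diet; conditioning on it would introduce bias rather than remove it. The overall comparison is the causal one.
Pooled: Diet V 40.2% vs Diet F 63.7%; Diet F is higher overall.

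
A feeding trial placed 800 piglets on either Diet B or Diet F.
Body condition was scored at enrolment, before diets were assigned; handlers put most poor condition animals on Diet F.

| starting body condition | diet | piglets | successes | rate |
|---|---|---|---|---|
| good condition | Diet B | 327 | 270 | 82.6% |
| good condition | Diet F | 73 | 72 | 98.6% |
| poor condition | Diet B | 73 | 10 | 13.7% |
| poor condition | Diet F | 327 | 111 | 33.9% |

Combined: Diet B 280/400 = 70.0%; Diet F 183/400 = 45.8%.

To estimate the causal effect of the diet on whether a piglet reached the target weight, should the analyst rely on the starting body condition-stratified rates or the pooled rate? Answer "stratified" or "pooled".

stratified

Nothing the diet does changes starting body condition; the imbalance is an allocation artefact. With starting body condition also predicting the outcome, the pooled figure is confounded, and the within-stratum comparison is the causal one.
Within each level — good condition: 82.6% vs 98.6%; poor condition: 13.7% vs 33.9% — Diet F is higher every time.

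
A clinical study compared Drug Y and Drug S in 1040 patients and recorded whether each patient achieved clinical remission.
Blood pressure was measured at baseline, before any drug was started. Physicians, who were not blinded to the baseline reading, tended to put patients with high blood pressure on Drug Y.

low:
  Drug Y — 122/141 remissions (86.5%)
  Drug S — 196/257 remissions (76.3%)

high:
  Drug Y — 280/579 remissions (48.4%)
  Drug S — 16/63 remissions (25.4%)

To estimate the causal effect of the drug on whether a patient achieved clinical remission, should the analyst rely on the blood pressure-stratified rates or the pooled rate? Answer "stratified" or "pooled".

stratified

Blood pressure differs across drugs for reasons unrelated to any effect of the drug itself, and it separately predicts the outcome — a classic confounder. We must compare within blood pressure levels.
Within each level — low: 86.5% vs 76.3%; high: 48.4% vs 25.4% — Drug Y is higher every time.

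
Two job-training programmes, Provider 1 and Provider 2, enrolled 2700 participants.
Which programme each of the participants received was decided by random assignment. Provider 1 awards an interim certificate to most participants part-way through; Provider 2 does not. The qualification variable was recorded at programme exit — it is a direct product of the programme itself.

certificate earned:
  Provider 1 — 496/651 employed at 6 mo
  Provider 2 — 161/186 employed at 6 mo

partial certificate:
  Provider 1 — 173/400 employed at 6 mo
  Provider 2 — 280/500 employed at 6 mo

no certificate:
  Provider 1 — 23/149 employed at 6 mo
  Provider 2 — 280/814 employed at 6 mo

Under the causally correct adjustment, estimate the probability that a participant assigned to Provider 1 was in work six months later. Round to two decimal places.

0.58

Stratifying would compare programmes among participants the programmes themselves sorted into qualification attained during the programme groups — a form of selection on an intermediate. The unconditioned pooled rates give the total causal effect.
So P(outcome | do(Provider 1)) is just the pooled rate for Provider 1: 692/1200 = 0.577.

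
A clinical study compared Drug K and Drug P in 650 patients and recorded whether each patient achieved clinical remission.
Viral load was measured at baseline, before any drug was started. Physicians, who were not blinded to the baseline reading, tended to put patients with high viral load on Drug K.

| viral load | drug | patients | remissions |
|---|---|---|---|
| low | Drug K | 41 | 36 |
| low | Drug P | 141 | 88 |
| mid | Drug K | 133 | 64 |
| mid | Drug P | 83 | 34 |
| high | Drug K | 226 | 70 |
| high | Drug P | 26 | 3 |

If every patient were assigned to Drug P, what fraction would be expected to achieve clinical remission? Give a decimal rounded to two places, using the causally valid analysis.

0.36

Drug K is higher inside every viral load stratum but Drug P is higher in aggregate. Whether to stratify depends on how viral load relates to the drug.
Viral load is set before the drug has any effect — it is not caused by the drug — and it independently drives the outcome. That makes it a confounder, so the causal comparison is within viral load levels.
Standardising Drug P to the population viral load mix: 0.280·88/141 + 0.332·34/83 + 0.388·3/26 = 0.356.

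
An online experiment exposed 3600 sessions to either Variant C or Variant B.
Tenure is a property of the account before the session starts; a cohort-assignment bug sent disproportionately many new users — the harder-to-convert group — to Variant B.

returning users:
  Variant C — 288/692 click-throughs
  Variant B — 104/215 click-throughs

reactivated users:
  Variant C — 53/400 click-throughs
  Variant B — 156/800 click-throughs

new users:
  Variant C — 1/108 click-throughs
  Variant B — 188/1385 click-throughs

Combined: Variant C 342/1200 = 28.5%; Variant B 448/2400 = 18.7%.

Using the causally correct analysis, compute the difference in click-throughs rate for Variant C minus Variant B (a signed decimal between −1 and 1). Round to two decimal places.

Nothing the variant does changes user tenure; the imbalance is an allocation artefact. With user tenure also predicting the outcome, the pooled figure is confounded, and the within-stratum comparison is the causal one.
Adjusting over the population distribution of user tenure: 0.252·(0.416−0.484) + 0.333·(0.133−0.195) + 0.415·(0.009−0.136) = -0.090.

-0.09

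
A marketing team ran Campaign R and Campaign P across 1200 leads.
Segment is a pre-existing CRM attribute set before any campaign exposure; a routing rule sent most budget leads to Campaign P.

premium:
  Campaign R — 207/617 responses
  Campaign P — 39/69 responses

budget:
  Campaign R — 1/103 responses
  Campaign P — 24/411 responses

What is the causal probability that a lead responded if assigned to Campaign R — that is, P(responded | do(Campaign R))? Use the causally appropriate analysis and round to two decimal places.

0.20

The customer segment-specific comparison favours Campaign P throughout, but the pooled figures favour Campaign R. The question is whether to condition on customer segment.
Customer segment differs across campaigns for reasons unrelated to any effect of the campaign itself, and it separately predicts the outcome — a classic confounder. We must compare within customer segment levels.
Standardising Campaign R to the population customer segment mix: 0.572·207/617 + 0.428·1/103 = 0.196.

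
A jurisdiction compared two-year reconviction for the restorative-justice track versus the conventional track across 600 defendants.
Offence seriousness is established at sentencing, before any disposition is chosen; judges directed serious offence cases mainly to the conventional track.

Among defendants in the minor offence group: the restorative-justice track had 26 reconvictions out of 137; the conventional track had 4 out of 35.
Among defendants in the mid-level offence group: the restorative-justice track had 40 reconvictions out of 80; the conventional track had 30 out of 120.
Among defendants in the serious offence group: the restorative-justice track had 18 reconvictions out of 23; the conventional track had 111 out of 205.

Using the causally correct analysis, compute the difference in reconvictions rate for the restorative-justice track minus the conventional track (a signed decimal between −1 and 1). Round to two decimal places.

Since offence seriousness is a pre-existing factor (not a product of the disposition) and it affects the outcome on its own, it is a confounder. The stratified rates, not the pooled rate, identify the causal effect.
Adjusting over the population distribution of offence seriousness: 0.287·(0.190−0.114) + 0.333·(0.500−0.250) + 0.380·(0.783−0.541) = +0.197.

+0.20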